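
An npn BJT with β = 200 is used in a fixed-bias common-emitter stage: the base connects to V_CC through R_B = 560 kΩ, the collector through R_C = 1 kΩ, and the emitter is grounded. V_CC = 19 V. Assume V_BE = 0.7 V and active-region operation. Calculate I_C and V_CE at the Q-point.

I_C ≈ 6.5 mA, V_CE ≈ 12 V

Base loop: V_CC = I_B·R_B + V_BE, so I_B = (19 − 0.7)/560 kΩ = 0.0327 mA.
In the active region I_C = β·I_B = 200 × 0.0327 = 6.54 mA.
Collector loop: V_CE = V_CC − I_C·R_C = 19 − 6.54×1 = 12.5 V.
Since V_CE = 12.5 V > V_CE(sat) ≈ 0.2 V, the transistor is in the active region as assumed.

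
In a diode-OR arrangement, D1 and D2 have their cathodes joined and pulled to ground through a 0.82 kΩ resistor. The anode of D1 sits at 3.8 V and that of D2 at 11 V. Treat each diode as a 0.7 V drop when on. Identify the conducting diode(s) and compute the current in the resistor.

Only D2 conducts; I_R ≈ 13 mA

Assume both conduct. Then node N would need to be at both 3.8−0.7 = 3.1 V and 11−0.7 = 10.3 V, which is impossible.
Assume only D2 conducts: V_N = 11 − 0.7 = 10.3 V, so I_R = 10.3/0.82 = 12.6 mA.
Check D1: its anode-to-cathode voltage is 3.8 − 10.3 = -6.5 V < 0.7 V, so it is off. The assumption is consistent.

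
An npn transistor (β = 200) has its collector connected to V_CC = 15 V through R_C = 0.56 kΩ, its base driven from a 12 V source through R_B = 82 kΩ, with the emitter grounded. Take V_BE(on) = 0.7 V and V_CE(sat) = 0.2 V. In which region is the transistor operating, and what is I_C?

Assume active: I_B = (12 − 0.7)/82 = 0.138 mA, giving I_C = β·I_B = 27.6 mA.
But then V_CE = 15 − 27.6×0.56 = -0.434 V < V_CE(sat) = 0.2 V — impossible in the active region.
So the transistor is saturated. With V_CE = 0.2 V, I_C = (V_CC − 0.2)/R_C = 14.8/0.56 = 26.4 mA.
Check: β·I_B = 27.6 mA > I_C = 26.4 mA, confirming saturation.

saturation; I_C ≈ 26 mA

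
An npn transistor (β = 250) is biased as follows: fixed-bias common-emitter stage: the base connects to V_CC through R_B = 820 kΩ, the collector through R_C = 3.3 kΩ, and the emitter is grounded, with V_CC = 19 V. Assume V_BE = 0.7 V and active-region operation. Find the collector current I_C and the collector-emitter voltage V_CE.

Base loop: V_CC = I_B·R_B + V_BE, so I_B = (19 − 0.7)/820 kΩ = 0.0223 mA.
In the active region I_C = β·I_B = 250 × 0.0223 = 5.58 mA.
Collector loop: V_CE = V_CC − I_C·R_C = 19 − 5.58×3.3 = 0.588 V.
Since V_CE = 0.588 V > V_CE(sat) ≈ 0.2 V, the transistor is in the active region as assumed.

I_C ≈ 5.6 mA, V_CE ≈ 0.59 V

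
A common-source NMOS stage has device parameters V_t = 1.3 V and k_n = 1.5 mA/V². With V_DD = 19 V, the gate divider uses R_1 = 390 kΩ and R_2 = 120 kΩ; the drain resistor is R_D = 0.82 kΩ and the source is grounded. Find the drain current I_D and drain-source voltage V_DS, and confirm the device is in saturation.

V_G = V_DD·R_2/(R_1+R_2) = 19×120/510 = 4.47 V. With the source grounded, V_GS = V_G = 4.47 V.
Assume saturation: I_D = (k_n/2)(V_GS − V_t)² = (1.5/2)×(4.47 − 1.3)² = 0.75×3.17² = 7.54 mA.
V_DS = V_DD − I_D·R_D = 19 − 7.54×0.82 = 12.8 V.
Saturation requires V_DS ≥ V_GS − V_t = 3.17 V; 12.8 ≥ 3.17 ✓.

I_D ≈ 7.5 mA, V_DS ≈ 13 V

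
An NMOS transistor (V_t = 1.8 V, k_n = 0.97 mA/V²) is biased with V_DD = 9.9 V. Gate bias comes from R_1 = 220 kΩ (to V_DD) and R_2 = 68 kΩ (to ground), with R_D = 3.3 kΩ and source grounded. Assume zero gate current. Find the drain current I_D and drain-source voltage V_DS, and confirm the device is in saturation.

V_G = V_DD·R_2/(R_1+R_2) = 9.9×68/288 = 2.34 V. With the source grounded, V_GS = V_G = 2.34 V.
Assume saturation: I_D = (k_n/2)(V_GS − V_t)² = (0.97/2)×(2.34 − 1.8)² = 0.485×0.538² = 0.14 mA.
V_DS = V_DD − I_D·R_D = 9.9 − 0.14×3.3 = 9.44 V.
Saturation requires V_DS ≥ V_GS − V_t = 0.538 V; 9.44 ≥ 0.538 ✓.

I_D ≈ 0.14 mA, V_DS ≈ 9.4 V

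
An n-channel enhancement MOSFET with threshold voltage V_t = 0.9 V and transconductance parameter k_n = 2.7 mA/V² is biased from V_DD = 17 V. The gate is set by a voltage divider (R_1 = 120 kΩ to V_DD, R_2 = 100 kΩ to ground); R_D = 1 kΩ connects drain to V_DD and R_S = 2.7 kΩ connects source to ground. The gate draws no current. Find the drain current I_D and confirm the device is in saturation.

V_G = V_DD·R_2/(R_1+R_2) = 17×100/220 = 7.73 V.
Assume saturation: I_D = (k_n/2)(V_GS − V_t)² with V_GS = V_G − I_D·R_S = 7.73 − 2.7·I_D.
Substituting gives 9.84·I_D² − 50.8·I_D + 62.9 = 0, with roots I_D = 2.07 or 3.09 mA.
The root I_D = 3.09 mA gives V_GS = -0.613 V ≤ V_t, so take I_D = 2.07 mA.
Then V_GS = 2.14 V and V_DS = V_DD − I_D(R_D+R_S) = 17 − 2.07×3.7 = 9.34 V.
Saturation requires V_DS ≥ V_GS − V_t = 1.24 V; 9.34 ≥ 1.24 ✓.

I_D ≈ 2.1 mA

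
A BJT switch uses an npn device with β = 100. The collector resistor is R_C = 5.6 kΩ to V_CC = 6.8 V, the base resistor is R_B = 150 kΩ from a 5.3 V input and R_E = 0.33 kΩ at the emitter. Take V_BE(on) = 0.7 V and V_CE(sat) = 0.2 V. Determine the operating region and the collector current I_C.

Assume active: I_B = (5.3 − 0.7)/(150 + 101×0.33) = 0.0251 mA, I_C = β·I_B = 2.51 mA.
Then V_CE = 6.8 − 2.51×5.6 − 2.53×0.33 = -8.09 V < 0.2 V — the active assumption fails.
Re-solve with V_CE = 0.2 V. KCL at the emitter: V_E/R_E = (V_BB−0.7−V_E)/R_B + (V_CC−0.2−V_E)/R_C, giving V_E = 0.376 V.
I_C = (V_CC − 0.2 − V_E)/R_C = (6.6 − 0.376)/5.6 = 1.11 mA.
Check: I_B = (4.6 − 0.376)/150 = 0.0282 mA, and β·I_B = 2.82 mA > I_C, confirming saturation.

saturation; I_C ≈ 1.1 mA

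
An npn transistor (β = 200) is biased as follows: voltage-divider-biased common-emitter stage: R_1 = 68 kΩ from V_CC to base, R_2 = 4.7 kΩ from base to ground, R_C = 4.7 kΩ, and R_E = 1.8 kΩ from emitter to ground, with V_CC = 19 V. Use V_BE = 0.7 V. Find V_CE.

V_CE ≈ 17 V

Thevenize the base divider: V_Th = V_CC·R_2/(R_1+R_2) = 19×4.7/72.7 = 1.23 V, R_Th = R_1‖R_2 = 4.4 kΩ.
Base-emitter loop: V_Th = I_B·R_Th + V_BE + (β+1)I_B·R_E, so I_B = (1.23 − 0.7) / (4.4 + 201×1.8) = 0.00144 mA.
I_C = β·I_B = 200×0.00144 = 0.289 mA, and I_E = (β+1)I_B = 0.29 mA.
V_CE = V_CC − I_C·R_C − I_E·R_E = 19 − 0.289×4.7 − 0.29×1.8 = 17.1 V.
V_CE = 17.1 V > 0.2 V confirms active-region operation.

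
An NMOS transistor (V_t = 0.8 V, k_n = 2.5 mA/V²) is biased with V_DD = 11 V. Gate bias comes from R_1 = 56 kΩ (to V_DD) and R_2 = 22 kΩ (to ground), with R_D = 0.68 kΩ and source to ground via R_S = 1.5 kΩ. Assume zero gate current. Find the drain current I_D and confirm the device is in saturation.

I_D ≈ 0.95 mA

V_G = V_DD·R_2/(R_1+R_2) = 11×22/78 = 3.1 V.
Assume saturation: I_D = (k_n/2)(V_GS − V_t)² with V_GS = V_G − I_D·R_S = 3.1 − 1.5·I_D.
Substituting gives 2.81·I_D² − 9.63·I_D + 6.63 = 0, with roots I_D = 0.953 or 2.47 mA.
The root I_D = 2.47 mA gives V_GS = -0.606 V ≤ V_t, so take I_D = 0.953 mA.
Then V_GS = 1.67 V and V_DS = V_DD − I_D(R_D+R_S) = 11 − 0.953×2.18 = 8.92 V.
Saturation requires V_DS ≥ V_GS − V_t = 0.873 V; 8.92 ≥ 0.873 ✓.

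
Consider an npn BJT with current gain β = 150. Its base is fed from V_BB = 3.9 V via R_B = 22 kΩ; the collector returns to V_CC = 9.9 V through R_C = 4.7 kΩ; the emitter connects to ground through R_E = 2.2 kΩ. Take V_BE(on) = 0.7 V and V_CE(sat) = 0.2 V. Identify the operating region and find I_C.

Assume active. Base-emitter loop: I_B = (V_BB − V_BE)/(R_B + (β+1)R_E) = (3.9 − 0.7)/(22 + 151×2.2) = 0.00903 mA.
I_C = β·I_B = 150×0.00903 = 1.36 mA.
V_CE = V_CC − I_C·R_C − I_E·R_E = 9.9 − 1.36×4.7 − 1.36×2.2 = 0.529 V > V_CE(sat), so the active-region assumption holds.

active; I_C ≈ 1.4 mA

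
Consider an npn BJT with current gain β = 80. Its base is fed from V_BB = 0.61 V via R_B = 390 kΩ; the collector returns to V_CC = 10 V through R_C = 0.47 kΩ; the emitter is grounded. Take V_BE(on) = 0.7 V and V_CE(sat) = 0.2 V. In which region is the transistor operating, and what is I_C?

V_BB = 0.61 V ≤ V_BE(on) = 0.7 V, so the base-emitter junction is not forward biased.
The transistor is in cutoff: I_B = I_C = 0.

cutoff; I_C ≈ 0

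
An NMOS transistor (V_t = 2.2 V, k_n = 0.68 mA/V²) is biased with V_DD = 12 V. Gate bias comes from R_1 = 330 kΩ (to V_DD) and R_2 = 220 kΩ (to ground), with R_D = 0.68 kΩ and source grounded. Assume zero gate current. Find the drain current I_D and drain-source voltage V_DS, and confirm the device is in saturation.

V_G = V_DD·R_2/(R_1+R_2) = 12×220/550 = 4.8 V. With the source grounded, V_GS = V_G = 4.8 V.
Assume saturation: I_D = (k_n/2)(V_GS − V_t)² = (0.68/2)×(4.8 − 2.2)² = 0.34×2.6² = 2.3 mA.
V_DS = V_DD − I_D·R_D = 12 − 2.3×0.68 = 10.4 V.
Saturation requires V_DS ≥ V_GS − V_t = 2.6 V; 10.4 ≥ 2.6 ✓.

I_D ≈ 2.3 mA, V_DS ≈ 10 V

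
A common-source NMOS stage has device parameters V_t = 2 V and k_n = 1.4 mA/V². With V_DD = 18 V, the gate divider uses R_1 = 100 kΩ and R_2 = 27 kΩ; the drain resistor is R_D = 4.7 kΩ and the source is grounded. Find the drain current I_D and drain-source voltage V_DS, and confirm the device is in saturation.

I_D ≈ 2.3 mA, V_DS ≈ 7 V

V_G = V_DD·R_2/(R_1+R_2) = 18×27/127 = 3.83 V. With the source grounded, V_GS = V_G = 3.83 V.
Assume saturation: I_D = (k_n/2)(V_GS − V_t)² = (1.4/2)×(3.83 − 2)² = 0.7×1.83² = 2.34 mA.
V_DS = V_DD − I_D·R_D = 18 − 2.34×4.7 = 7.02 V.
Saturation requires V_DS ≥ V_GS − V_t = 1.83 V; 7.02 ≥ 1.83 ✓.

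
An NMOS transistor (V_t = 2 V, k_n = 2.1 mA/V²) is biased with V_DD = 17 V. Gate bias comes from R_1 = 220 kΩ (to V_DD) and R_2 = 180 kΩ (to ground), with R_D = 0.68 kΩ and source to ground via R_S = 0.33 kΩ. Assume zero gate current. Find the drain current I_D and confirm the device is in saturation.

I_D ≈ 8.5 mA

V_G = V_DD·R_2/(R_1+R_2) = 17×180/400 = 7.65 V.
Assume saturation: I_D = (k_n/2)(V_GS − V_t)² with V_GS = V_G − I_D·R_S = 7.65 − 0.33·I_D.
Substituting gives 0.114·I_D² − 4.92·I_D + 33.5 = 0, with roots I_D = 8.5 or 34.5 mA.
The root I_D = 34.5 mA gives V_GS = -3.73 V ≤ V_t, so take I_D = 8.5 mA.
Then V_GS = 4.85 V and V_DS = V_DD − I_D(R_D+R_S) = 17 − 8.5×1.01 = 8.42 V.
Saturation requires V_DS ≥ V_GS − V_t = 2.85 V; 8.42 ≥ 2.85 ✓.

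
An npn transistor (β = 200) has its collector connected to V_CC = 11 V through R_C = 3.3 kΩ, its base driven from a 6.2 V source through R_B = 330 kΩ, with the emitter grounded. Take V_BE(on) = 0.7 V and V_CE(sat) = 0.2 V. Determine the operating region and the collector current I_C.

Assume active: I_B = (6.2 − 0.7)/330 = 0.0167 mA, giving I_C = β·I_B = 3.33 mA.
But then V_CE = 11 − 3.33×3.3 = 0 V < V_CE(sat) = 0.2 V — impossible in the active region.
So the transistor is saturated. With V_CE = 0.2 V, I_C = (V_CC − 0.2)/R_C = 10.8/3.3 = 3.27 mA.
Check: β·I_B = 3.33 mA > I_C = 3.27 mA, confirming saturation.

saturation; I_C ≈ 3.3 mA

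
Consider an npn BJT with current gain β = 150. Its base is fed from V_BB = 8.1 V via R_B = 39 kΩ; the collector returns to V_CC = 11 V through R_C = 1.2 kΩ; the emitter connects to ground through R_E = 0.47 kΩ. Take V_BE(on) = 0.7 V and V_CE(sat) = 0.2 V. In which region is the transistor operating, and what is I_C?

Assume active: I_B = (8.1 − 0.7)/(39 + 151×0.47) = 0.0673 mA, I_C = β·I_B = 10.1 mA.
Then V_CE = 11 − 10.1×1.2 − 10.2×0.47 = -5.89 V < 0.2 V — the active assumption fails.
Re-solve with V_CE = 0.2 V. KCL at the emitter: V_E/R_E = (V_BB−0.7−V_E)/R_B + (V_CC−0.2−V_E)/R_C, giving V_E = 3.08 V.
I_C = (V_CC − 0.2 − V_E)/R_C = (10.8 − 3.08)/1.2 = 6.44 mA.
Check: I_B = (7.4 − 3.08)/39 = 0.111 mA, and β·I_B = 16.6 mA > I_C, confirming saturation.

saturation; I_C ≈ 6.4 mA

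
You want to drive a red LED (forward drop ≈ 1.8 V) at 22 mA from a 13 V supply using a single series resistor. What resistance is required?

The resistor drops V_S − V_D = 13 − 1.8 = 11.2 V at 22 mA.
R = 11.2 V / 22 mA = 0.509 kΩ.

R ≈ 0.51 kΩ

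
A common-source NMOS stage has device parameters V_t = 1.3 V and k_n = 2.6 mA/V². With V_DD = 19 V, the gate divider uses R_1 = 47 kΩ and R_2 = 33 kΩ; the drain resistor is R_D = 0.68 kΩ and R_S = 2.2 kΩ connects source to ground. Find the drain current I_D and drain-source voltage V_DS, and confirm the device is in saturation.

V_G = V_DD·R_2/(R_1+R_2) = 19×33/80 = 7.84 V.
Assume saturation: I_D = (k_n/2)(V_GS − V_t)² with V_GS = V_G − I_D·R_S = 7.84 − 2.2·I_D.
Substituting gives 6.29·I_D² − 38.4·I_D + 55.6 = 0, with roots I_D = 2.36 or 3.74 mA.
The root I_D = 3.74 mA gives V_GS = -0.397 V ≤ V_t, so take I_D = 2.36 mA.
Then V_GS = 2.65 V and V_DS = V_DD − I_D(R_D+R_S) = 19 − 2.36×2.88 = 12.2 V.
Saturation requires V_DS ≥ V_GS − V_t = 1.35 V; 12.2 ≥ 1.35 ✓.

I_D ≈ 2.4 mA, V_DS ≈ 12 V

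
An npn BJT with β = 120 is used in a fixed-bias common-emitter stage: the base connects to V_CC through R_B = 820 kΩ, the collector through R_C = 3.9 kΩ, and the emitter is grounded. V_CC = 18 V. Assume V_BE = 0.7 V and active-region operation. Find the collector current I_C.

I_C ≈ 2.5 mA

Base loop: V_CC = I_B·R_B + V_BE, so I_B = (18 − 0.7)/820 kΩ = 0.0211 mA.
In the active region I_C = β·I_B = 120 × 0.0211 = 2.53 mA.
Collector loop: V_CE = V_CC − I_C·R_C = 18 − 2.53×3.9 = 8.13 V.
Since V_CE = 8.13 V > V_CE(sat) ≈ 0.2 V, the transistor is in the active region as assumed.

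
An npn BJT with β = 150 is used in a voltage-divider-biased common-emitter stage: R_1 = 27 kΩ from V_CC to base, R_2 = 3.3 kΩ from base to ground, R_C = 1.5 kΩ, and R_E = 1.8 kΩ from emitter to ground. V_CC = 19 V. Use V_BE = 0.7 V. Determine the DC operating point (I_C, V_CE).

Thevenize the base divider: V_Th = V_CC·R_2/(R_1+R_2) = 19×3.3/30.3 = 2.07 V, R_Th = R_1‖R_2 = 2.94 kΩ.
Base-emitter loop: V_Th = I_B·R_Th + V_BE + (β+1)I_B·R_E, so I_B = (2.07 − 0.7) / (2.94 + 151×1.8) = 0.00498 mA.
I_C = β·I_B = 150×0.00498 = 0.748 mA, and I_E = (β+1)I_B = 0.753 mA.
V_CE = V_CC − I_C·R_C − I_E·R_E = 19 − 0.748×1.5 − 0.753×1.8 = 16.5 V.
V_CE = 16.5 V > 0.2 V confirms active-region operation.

I_C ≈ 0.75 mA, V_CE ≈ 17 V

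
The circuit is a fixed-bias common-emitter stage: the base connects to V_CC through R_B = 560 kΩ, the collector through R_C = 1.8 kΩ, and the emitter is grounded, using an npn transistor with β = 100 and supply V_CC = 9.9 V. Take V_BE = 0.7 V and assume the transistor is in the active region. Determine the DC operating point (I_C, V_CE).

I_C ≈ 1.6 mA, V_CE ≈ 6.9 V

Base loop: V_CC = I_B·R_B + V_BE, so I_B = (9.9 − 0.7)/560 kΩ = 0.0164 mA.
In the active region I_C = β·I_B = 100 × 0.0164 = 1.64 mA.
Collector loop: V_CE = V_CC − I_C·R_C = 9.9 − 1.64×1.8 = 6.94 V.
Since V_CE = 6.94 V > V_CE(sat) ≈ 0.2 V, the transistor is in the active region as assumed.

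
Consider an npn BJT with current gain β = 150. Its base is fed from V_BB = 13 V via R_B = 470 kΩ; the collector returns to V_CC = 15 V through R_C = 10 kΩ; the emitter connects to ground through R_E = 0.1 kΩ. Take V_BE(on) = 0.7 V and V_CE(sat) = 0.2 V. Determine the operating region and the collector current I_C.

saturation; I_C ≈ 1.5 mA

Assume active: I_B = (13 − 0.7)/(470 + 151×0.1) = 0.0254 mA, I_C = β·I_B = 3.8 mA.
Then V_CE = 15 − 3.8×10 − 3.83×0.1 = -23.4 V < 0.2 V — the active assumption fails.
Re-solve with V_CE = 0.2 V. KCL at the emitter: V_E/R_E = (V_BB−0.7−V_E)/R_B + (V_CC−0.2−V_E)/R_C, giving V_E = 0.149 V.
I_C = (V_CC − 0.2 − V_E)/R_C = (14.8 − 0.149)/10 = 1.47 mA.
Check: I_B = (12.3 − 0.149)/470 = 0.0259 mA, and β·I_B = 3.88 mA > I_C, confirming saturation.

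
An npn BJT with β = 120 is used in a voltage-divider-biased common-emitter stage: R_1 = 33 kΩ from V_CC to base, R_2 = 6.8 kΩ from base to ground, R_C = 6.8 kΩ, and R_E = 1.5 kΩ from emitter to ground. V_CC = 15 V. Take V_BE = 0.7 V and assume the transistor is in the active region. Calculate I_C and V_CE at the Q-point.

Thevenize the base divider: V_Th = V_CC·R_2/(R_1+R_2) = 15×6.8/39.8 = 2.56 V, R_Th = R_1‖R_2 = 5.64 kΩ.
Base-emitter loop: V_Th = I_B·R_Th + V_BE + (β+1)I_B·R_E, so I_B = (2.56 − 0.7) / (5.64 + 121×1.5) = 0.00995 mA.
I_C = β·I_B = 120×0.00995 = 1.19 mA, and I_E = (β+1)I_B = 1.2 mA.
V_CE = V_CC − I_C·R_C − I_E·R_E = 15 − 1.19×6.8 − 1.2×1.5 = 5.07 V.
V_CE = 5.07 V > 0.2 V confirms active-region operation.

I_C ≈ 1.2 mA, V_CE ≈ 5.1 V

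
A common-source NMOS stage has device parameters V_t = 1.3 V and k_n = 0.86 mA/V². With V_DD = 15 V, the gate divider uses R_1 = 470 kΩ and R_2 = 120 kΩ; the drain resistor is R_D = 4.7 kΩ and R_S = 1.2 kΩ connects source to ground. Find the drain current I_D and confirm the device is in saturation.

I_D ≈ 0.53 mA

V_G = V_DD·R_2/(R_1+R_2) = 15×120/590 = 3.05 V.
Assume saturation: I_D = (k_n/2)(V_GS − V_t)² with V_GS = V_G − I_D·R_S = 3.05 − 1.2·I_D.
Substituting gives 0.619·I_D² − 2.81·I_D + 1.32 = 0, with roots I_D = 0.532 or 4 mA.
The root I_D = 4 mA gives V_GS = -1.75 V ≤ V_t, so take I_D = 0.532 mA.
Then V_GS = 2.41 V and V_DS = V_DD − I_D(R_D+R_S) = 15 − 0.532×5.9 = 11.9 V.
Saturation requires V_DS ≥ V_GS − V_t = 1.11 V; 11.9 ≥ 1.11 ✓.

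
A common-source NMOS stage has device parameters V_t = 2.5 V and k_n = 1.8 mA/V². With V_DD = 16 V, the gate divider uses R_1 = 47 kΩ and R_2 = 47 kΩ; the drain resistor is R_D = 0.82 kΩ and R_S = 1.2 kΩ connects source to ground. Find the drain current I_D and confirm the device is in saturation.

I_D ≈ 3 mA

V_G = V_DD·R_2/(R_1+R_2) = 16×47/94 = 8 V.
Assume saturation: I_D = (k_n/2)(V_GS − V_t)² with V_GS = V_G − I_D·R_S = 8 − 1.2·I_D.
Substituting gives 1.3·I_D² − 12.9·I_D + 27.2 = 0, with roots I_D = 3.05 or 6.89 mA.
The root I_D = 6.89 mA gives V_GS = -0.267 V ≤ V_t, so take I_D = 3.05 mA.
Then V_GS = 4.34 V and V_DS = V_DD − I_D(R_D+R_S) = 16 − 3.05×2.02 = 9.84 V.
Saturation requires V_DS ≥ V_GS − V_t = 1.84 V; 9.84 ≥ 1.84 ✓.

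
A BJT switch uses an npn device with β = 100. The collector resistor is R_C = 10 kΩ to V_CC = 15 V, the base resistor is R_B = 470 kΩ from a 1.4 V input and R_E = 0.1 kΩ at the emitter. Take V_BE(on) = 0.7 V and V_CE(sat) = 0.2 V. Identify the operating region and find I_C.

Assume active. Base-emitter loop: I_B = (V_BB − V_BE)/(R_B + (β+1)R_E) = (1.4 − 0.7)/(470 + 101×0.1) = 0.00146 mA.
I_C = β·I_B = 100×0.00146 = 0.146 mA.
V_CE = V_CC − I_C·R_C − I_E·R_E = 15 − 0.146×10 − 0.147×0.1 = 13.5 V > V_CE(sat), so the active-region assumption holds.

active; I_C ≈ 0.15 mA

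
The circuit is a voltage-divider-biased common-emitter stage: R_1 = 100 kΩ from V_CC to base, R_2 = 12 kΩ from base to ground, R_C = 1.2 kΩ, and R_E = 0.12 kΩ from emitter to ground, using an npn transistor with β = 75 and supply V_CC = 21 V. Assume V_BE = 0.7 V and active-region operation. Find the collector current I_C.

Thevenize the base divider: V_Th = V_CC·R_2/(R_1+R_2) = 21×12/112 = 2.25 V, R_Th = R_1‖R_2 = 10.7 kΩ.
Base-emitter loop: V_Th = I_B·R_Th + V_BE + (β+1)I_B·R_E, so I_B = (2.25 − 0.7) / (10.7 + 76×0.12) = 0.0781 mA.
I_C = β·I_B = 75×0.0781 = 5.86 mA, and I_E = (β+1)I_B = 5.94 mA.
V_CE = V_CC − I_C·R_C − I_E·R_E = 21 − 5.86×1.2 − 5.94×0.12 = 13.3 V.
V_CE = 13.3 V > 0.2 V confirms active-region operation.

I_C ≈ 5.9 mA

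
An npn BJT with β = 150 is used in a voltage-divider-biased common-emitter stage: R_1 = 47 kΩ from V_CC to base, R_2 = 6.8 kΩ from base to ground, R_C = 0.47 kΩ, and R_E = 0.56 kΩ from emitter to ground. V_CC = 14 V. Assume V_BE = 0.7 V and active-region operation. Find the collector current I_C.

Thevenize the base divider: V_Th = V_CC·R_2/(R_1+R_2) = 14×6.8/53.8 = 1.77 V, R_Th = R_1‖R_2 = 5.94 kΩ.
Base-emitter loop: V_Th = I_B·R_Th + V_BE + (β+1)I_B·R_E, so I_B = (1.77 − 0.7) / (5.94 + 151×0.56) = 0.0118 mA.
I_C = β·I_B = 150×0.0118 = 1.77 mA, and I_E = (β+1)I_B = 1.78 mA.
V_CE = V_CC − I_C·R_C − I_E·R_E = 14 − 1.77×0.47 − 1.78×0.56 = 12.2 V.
V_CE = 12.2 V > 0.2 V confirms active-region operation.

I_C ≈ 1.8 mA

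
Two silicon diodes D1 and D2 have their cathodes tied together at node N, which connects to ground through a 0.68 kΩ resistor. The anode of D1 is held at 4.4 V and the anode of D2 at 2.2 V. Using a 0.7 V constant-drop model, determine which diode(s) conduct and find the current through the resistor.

Assume both conduct. Then node N would need to be at both 4.4−0.7 = 3.7 V and 2.2−0.7 = 1.5 V, which is impossible.
Assume only D1 conducts: V_N = 4.4 − 0.7 = 3.7 V, so I_R = 3.7/0.68 = 5.44 mA.
Check D2: its anode-to-cathode voltage is 2.2 − 3.7 = -1.5 V < 0.7 V, so it is off. The assumption is consistent.

Only D1 conducts; I_R ≈ 5.4 mA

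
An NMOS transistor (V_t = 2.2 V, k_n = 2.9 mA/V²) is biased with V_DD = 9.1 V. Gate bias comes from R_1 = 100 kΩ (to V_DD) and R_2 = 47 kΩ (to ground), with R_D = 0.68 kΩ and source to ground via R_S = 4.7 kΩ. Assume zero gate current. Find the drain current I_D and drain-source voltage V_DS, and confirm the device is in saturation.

I_D ≈ 0.096 mA, V_DS ≈ 8.6 V

V_G = V_DD·R_2/(R_1+R_2) = 9.1×47/147 = 2.91 V.
Assume saturation: I_D = (k_n/2)(V_GS − V_t)² with V_GS = V_G − I_D·R_S = 2.91 − 4.7·I_D.
Substituting gives 32·I_D² − 10.7·I_D + 0.73 = 0, with roots I_D = 0.0962 or 0.237 mA.
The root I_D = 0.237 mA gives V_GS = 1.8 V ≤ V_t, so take I_D = 0.0962 mA.
Then V_GS = 2.46 V and V_DS = V_DD − I_D(R_D+R_S) = 9.1 − 0.0962×5.38 = 8.58 V.
Saturation requires V_DS ≥ V_GS − V_t = 0.258 V; 8.58 ≥ 0.258 ✓.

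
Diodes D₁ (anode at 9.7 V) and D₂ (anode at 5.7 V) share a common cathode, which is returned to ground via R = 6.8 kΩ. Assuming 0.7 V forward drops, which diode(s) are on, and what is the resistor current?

Assume both conduct. Then node N would need to be at both 9.7−0.7 = 9 V and 5.7−0.7 = 5 V, which is impossible.
Assume only D₁ conducts: V_N = 9.7 − 0.7 = 9 V, so I_R = 9/6.8 = 1.32 mA.
Check D₂: its anode-to-cathode voltage is 5.7 − 9 = -3.3 V < 0.7 V, so it is off. The assumption is consistent.

Only D₁ conducts; I_R ≈ 1.3 mA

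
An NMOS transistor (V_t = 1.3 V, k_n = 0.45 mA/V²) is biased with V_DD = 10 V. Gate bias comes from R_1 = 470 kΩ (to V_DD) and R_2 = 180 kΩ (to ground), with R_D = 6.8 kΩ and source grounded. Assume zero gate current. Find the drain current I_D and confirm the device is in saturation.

I_D ≈ 0.49 mA

V_G = V_DD·R_2/(R_1+R_2) = 10×180/650 = 2.77 V. With the source grounded, V_GS = V_G = 2.77 V.
Assume saturation: I_D = (k_n/2)(V_GS − V_t)² = (0.45/2)×(2.77 − 1.3)² = 0.225×1.47² = 0.486 mA.
V_DS = V_DD − I_D·R_D = 10 − 0.486×6.8 = 6.7 V.
Saturation requires V_DS ≥ V_GS − V_t = 1.47 V; 6.7 ≥ 1.47 ✓.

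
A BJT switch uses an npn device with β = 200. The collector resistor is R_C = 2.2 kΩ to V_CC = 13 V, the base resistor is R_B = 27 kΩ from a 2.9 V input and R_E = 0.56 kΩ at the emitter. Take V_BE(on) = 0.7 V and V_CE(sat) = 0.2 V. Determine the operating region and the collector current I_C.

Assume active. Base-emitter loop: I_B = (V_BB − V_BE)/(R_B + (β+1)R_E) = (2.9 − 0.7)/(27 + 201×0.56) = 0.0158 mA.
I_C = β·I_B = 200×0.0158 = 3.15 mA.
V_CE = V_CC − I_C·R_C − I_E·R_E = 13 − 3.15×2.2 − 3.17×0.56 = 4.29 V > V_CE(sat), so the active-region assumption holds.

active; I_C ≈ 3.2 mA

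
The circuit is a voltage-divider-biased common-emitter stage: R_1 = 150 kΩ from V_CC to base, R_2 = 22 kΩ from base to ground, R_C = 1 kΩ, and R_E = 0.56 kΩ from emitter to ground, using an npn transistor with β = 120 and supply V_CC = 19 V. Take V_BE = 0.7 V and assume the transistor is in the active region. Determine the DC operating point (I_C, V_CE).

Thevenize the base divider: V_Th = V_CC·R_2/(R_1+R_2) = 19×22/172 = 2.43 V, R_Th = R_1‖R_2 = 19.2 kΩ.
Base-emitter loop: V_Th = I_B·R_Th + V_BE + (β+1)I_B·R_E, so I_B = (2.43 − 0.7) / (19.2 + 121×0.56) = 0.0199 mA.
I_C = β·I_B = 120×0.0199 = 2.39 mA, and I_E = (β+1)I_B = 2.41 mA.
V_CE = V_CC − I_C·R_C − I_E·R_E = 19 − 2.39×1 − 2.41×0.56 = 15.3 V.
V_CE = 15.3 V > 0.2 V confirms active-region operation.

I_C ≈ 2.4 mA, V_CE ≈ 15 V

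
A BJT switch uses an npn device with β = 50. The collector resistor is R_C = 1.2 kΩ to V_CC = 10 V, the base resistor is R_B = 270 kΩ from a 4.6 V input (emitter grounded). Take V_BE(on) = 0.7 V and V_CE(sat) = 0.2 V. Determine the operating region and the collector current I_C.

active; I_C ≈ 0.72 mA

Assume active. Base-emitter loop: I_B = (V_BB − V_BE)/R_B = (4.6 − 0.7)/270 = 0.0144 mA.
I_C = β·I_B = 50×0.0144 = 0.722 mA.
V_CE = V_CC − I_C·R_C = 10 − 0.722×1.2 = 9.13 V > V_CE(sat), so the active-region assumption holds.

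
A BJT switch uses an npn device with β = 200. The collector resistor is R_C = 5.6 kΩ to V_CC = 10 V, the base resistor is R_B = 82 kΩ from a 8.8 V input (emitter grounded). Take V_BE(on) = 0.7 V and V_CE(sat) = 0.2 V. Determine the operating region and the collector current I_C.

Assume active: I_B = (8.8 − 0.7)/82 = 0.0988 mA, giving I_C = β·I_B = 19.8 mA.
But then V_CE = 10 − 19.8×5.6 = -101 V < V_CE(sat) = 0.2 V — impossible in the active region.
So the transistor is saturated. With V_CE = 0.2 V, I_C = (V_CC − 0.2)/R_C = 9.8/5.6 = 1.75 mA.
Check: β·I_B = 19.8 mA > I_C = 1.75 mA, confirming saturation.

saturation; I_C ≈ 1.8 mA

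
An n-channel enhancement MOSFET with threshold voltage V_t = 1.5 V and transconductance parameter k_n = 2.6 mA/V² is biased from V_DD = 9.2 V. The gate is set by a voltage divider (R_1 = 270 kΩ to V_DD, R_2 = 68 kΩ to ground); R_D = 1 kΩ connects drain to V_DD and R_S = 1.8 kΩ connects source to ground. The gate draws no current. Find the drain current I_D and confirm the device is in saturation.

I_D ≈ 0.068 mA

V_G = V_DD·R_2/(R_1+R_2) = 9.2×68/338 = 1.85 V.
Assume saturation: I_D = (k_n/2)(V_GS − V_t)² with V_GS = V_G − I_D·R_S = 1.85 − 1.8·I_D.
Substituting gives 4.21·I_D² − 2.64·I_D + 0.16 = 0, with roots I_D = 0.0679 or 0.559 mA.
The root I_D = 0.559 mA gives V_GS = 0.844 V ≤ V_t, so take I_D = 0.0679 mA.
Then V_GS = 1.73 V and V_DS = V_DD − I_D(R_D+R_S) = 9.2 − 0.0679×2.8 = 9.01 V.
Saturation requires V_DS ≥ V_GS − V_t = 0.229 V; 9.01 ≥ 0.229 ✓.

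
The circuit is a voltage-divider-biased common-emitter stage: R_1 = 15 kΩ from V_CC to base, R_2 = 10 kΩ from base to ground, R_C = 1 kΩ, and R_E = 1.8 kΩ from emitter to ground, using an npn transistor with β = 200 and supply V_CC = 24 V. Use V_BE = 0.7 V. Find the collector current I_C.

Thevenize the base divider: V_Th = V_CC·R_2/(R_1+R_2) = 24×10/25 = 9.6 V, R_Th = R_1‖R_2 = 6 kΩ.
Base-emitter loop: V_Th = I_B·R_Th + V_BE + (β+1)I_B·R_E, so I_B = (9.6 − 0.7) / (6 + 201×1.8) = 0.0242 mA.
I_C = β·I_B = 200×0.0242 = 4.84 mA, and I_E = (β+1)I_B = 4.86 mA.
V_CE = V_CC − I_C·R_C − I_E·R_E = 24 − 4.84×1 − 4.86×1.8 = 10.4 V.
V_CE = 10.4 V > 0.2 V confirms active-region operation.

I_C ≈ 4.8 mA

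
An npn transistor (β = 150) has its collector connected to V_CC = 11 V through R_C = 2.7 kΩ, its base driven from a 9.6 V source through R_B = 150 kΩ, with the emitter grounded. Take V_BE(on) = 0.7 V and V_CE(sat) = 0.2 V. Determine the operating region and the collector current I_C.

saturation; I_C ≈ 4 mA

Assume active: I_B = (9.6 − 0.7)/150 = 0.0593 mA, giving I_C = β·I_B = 8.9 mA.
But then V_CE = 11 − 8.9×2.7 = -13 V < V_CE(sat) = 0.2 V — impossible in the active region.
So the transistor is saturated. With V_CE = 0.2 V, I_C = (V_CC − 0.2)/R_C = 10.8/2.7 = 4 mA.
Check: β·I_B = 8.9 mA > I_C = 4 mA, confirming saturation.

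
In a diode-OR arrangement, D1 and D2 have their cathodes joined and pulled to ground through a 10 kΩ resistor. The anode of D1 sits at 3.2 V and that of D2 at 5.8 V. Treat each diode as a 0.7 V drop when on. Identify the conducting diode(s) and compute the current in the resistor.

Only D2 conducts; I_R ≈ 0.51 mA

Assume both conduct. Then node N would need to be at both 3.2−0.7 = 2.5 V and 5.8−0.7 = 5.1 V, which is impossible.
Assume only D2 conducts: V_N = 5.8 − 0.7 = 5.1 V, so I_R = 5.1/10 = 0.51 mA.
Check D1: its anode-to-cathode voltage is 3.2 − 5.1 = -1.9 V < 0.7 V, so it is off. The assumption is consistent.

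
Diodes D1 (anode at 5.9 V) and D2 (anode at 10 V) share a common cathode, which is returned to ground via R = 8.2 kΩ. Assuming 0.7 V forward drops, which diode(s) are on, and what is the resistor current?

Assume both conduct. Then node N would need to be at both 5.9−0.7 = 5.2 V and 10−0.7 = 9.3 V, which is impossible.
Assume only D2 conducts: V_N = 10 − 0.7 = 9.3 V, so I_R = 9.3/8.2 = 1.13 mA.
Check D1: its anode-to-cathode voltage is 5.9 − 9.3 = -3.4 V < 0.7 V, so it is off. The assumption is consistent.

Only D2 conducts; I_R ≈ 1.1 mA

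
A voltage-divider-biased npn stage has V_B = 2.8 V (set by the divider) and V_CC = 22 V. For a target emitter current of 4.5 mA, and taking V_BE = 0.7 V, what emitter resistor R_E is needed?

V_E = V_B − V_BE = 2.8 − 0.7 = 2.1 V.
R_E = V_E / I_E = 2.1 / 4.5 = 0.467 kΩ.

R_E ≈ 0.47 kΩ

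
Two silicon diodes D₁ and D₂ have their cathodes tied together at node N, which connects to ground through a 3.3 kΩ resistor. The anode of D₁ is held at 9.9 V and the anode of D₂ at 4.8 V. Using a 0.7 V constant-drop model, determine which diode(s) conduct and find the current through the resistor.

Only D₁ conducts; I_R ≈ 2.8 mA

Assume both conduct. Then node N would need to be at both 9.9−0.7 = 9.2 V and 4.8−0.7 = 4.1 V, which is impossible.
Assume only D₁ conducts: V_N = 9.9 − 0.7 = 9.2 V, so I_R = 9.2/3.3 = 2.79 mA.
Check D₂: its anode-to-cathode voltage is 4.8 − 9.2 = -4.4 V < 0.7 V, so it is off. The assumption is consistent.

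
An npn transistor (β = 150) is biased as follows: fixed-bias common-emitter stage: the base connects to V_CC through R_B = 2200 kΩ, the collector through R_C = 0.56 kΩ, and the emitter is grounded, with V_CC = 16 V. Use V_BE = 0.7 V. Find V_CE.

Base loop: V_CC = I_B·R_B + V_BE, so I_B = (16 − 0.7)/2200 kΩ = 0.00695 mA.
In the active region I_C = β·I_B = 150 × 0.00695 = 1.04 mA.
Collector loop: V_CE = V_CC − I_C·R_C = 16 − 1.04×0.56 = 15.4 V.
Since V_CE = 15.4 V > V_CE(sat) ≈ 0.2 V, the transistor is in the active region as assumed.

V_CE ≈ 15 V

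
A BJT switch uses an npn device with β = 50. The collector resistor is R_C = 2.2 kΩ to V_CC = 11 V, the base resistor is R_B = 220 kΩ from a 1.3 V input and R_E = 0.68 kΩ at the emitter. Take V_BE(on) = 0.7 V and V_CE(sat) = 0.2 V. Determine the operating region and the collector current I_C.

active; I_C ≈ 0.12 mA

Assume active. Base-emitter loop: I_B = (V_BB − V_BE)/(R_B + (β+1)R_E) = (1.3 − 0.7)/(220 + 51×0.68) = 0.00236 mA.
I_C = β·I_B = 50×0.00236 = 0.118 mA.
V_CE = V_CC − I_C·R_C − I_E·R_E = 11 − 0.118×2.2 − 0.12×0.68 = 10.7 V > V_CE(sat), so the active-region assumption holds.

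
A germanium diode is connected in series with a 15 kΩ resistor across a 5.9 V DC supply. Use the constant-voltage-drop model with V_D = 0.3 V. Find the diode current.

I ≈ 0.37 mA

KVL around the loop: 5.9 = V_D + I·R = 0.3 + I × 15 kΩ.
So I = (5.9 − 0.3) / 15 kΩ = 5.6 / 15 = 0.373 mA.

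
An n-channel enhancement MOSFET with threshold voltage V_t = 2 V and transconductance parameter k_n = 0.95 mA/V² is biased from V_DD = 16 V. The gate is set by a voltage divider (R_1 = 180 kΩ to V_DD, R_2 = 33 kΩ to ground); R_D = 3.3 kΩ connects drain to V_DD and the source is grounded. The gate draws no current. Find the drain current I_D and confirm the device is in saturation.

V_G = V_DD·R_2/(R_1+R_2) = 16×33/213 = 2.48 V. With the source grounded, V_GS = V_G = 2.48 V.
Assume saturation: I_D = (k_n/2)(V_GS − V_t)² = (0.95/2)×(2.48 − 2)² = 0.475×0.479² = 0.109 mA.
V_DS = V_DD − I_D·R_D = 16 − 0.109×3.3 = 15.6 V.
Saturation requires V_DS ≥ V_GS − V_t = 0.479 V; 15.6 ≥ 0.479 ✓.

I_D ≈ 0.11 mA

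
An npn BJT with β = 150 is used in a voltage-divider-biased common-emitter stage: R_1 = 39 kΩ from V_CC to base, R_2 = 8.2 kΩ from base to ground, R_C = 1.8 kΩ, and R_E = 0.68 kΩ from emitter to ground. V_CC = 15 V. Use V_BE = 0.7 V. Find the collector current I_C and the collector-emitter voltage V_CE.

Thevenize the base divider: V_Th = V_CC·R_2/(R_1+R_2) = 15×8.2/47.2 = 2.61 V, R_Th = R_1‖R_2 = 6.78 kΩ.
Base-emitter loop: V_Th = I_B·R_Th + V_BE + (β+1)I_B·R_E, so I_B = (2.61 − 0.7) / (6.78 + 151×0.68) = 0.0174 mA.
I_C = β·I_B = 150×0.0174 = 2.61 mA, and I_E = (β+1)I_B = 2.63 mA.
V_CE = V_CC − I_C·R_C − I_E·R_E = 15 − 2.61×1.8 − 2.63×0.68 = 8.51 V.
V_CE = 8.51 V > 0.2 V confirms active-region operation.

I_C ≈ 2.6 mA, V_CE ≈ 8.5 V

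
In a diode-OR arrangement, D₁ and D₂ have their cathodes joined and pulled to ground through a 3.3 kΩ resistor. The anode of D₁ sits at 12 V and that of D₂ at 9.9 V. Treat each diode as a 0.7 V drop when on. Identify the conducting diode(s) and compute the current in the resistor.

Assume both conduct. Then node N would need to be at both 12−0.7 = 11.3 V and 9.9−0.7 = 9.2 V, which is impossible.
Assume only D₁ conducts: V_N = 12 − 0.7 = 11.3 V, so I_R = 11.3/3.3 = 3.42 mA.
Check D₂: its anode-to-cathode voltage is 9.9 − 11.3 = -1.4 V < 0.7 V, so it is off. The assumption is consistent.

Only D₁ conducts; I_R ≈ 3.4 mA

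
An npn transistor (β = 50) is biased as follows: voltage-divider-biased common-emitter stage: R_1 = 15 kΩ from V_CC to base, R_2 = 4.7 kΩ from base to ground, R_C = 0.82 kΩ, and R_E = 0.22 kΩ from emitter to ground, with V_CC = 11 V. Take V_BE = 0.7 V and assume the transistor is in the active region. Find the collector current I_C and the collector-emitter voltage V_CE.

Thevenize the base divider: V_Th = V_CC·R_2/(R_1+R_2) = 11×4.7/19.7 = 2.62 V, R_Th = R_1‖R_2 = 3.58 kΩ.
Base-emitter loop: V_Th = I_B·R_Th + V_BE + (β+1)I_B·R_E, so I_B = (2.62 − 0.7) / (3.58 + 51×0.22) = 0.13 mA.
I_C = β·I_B = 50×0.13 = 6.5 mA, and I_E = (β+1)I_B = 6.63 mA.
V_CE = V_CC − I_C·R_C − I_E·R_E = 11 − 6.5×0.82 − 6.63×0.22 = 4.21 V.
V_CE = 4.21 V > 0.2 V confirms active-region operation.

I_C ≈ 6.5 mA, V_CE ≈ 4.2 V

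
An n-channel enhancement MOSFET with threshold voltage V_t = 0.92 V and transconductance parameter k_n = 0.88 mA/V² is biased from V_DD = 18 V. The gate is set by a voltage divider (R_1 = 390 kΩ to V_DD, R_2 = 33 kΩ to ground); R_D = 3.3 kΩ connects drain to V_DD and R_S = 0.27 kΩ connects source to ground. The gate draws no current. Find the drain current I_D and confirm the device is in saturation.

V_G = V_DD·R_2/(R_1+R_2) = 18×33/423 = 1.4 V.
Assume saturation: I_D = (k_n/2)(V_GS − V_t)² with V_GS = V_G − I_D·R_S = 1.4 − 0.27·I_D.
Substituting gives 0.0321·I_D² − 1.12·I_D + 0.103 = 0, with roots I_D = 0.0928 or 34.7 mA.
The root I_D = 34.7 mA gives V_GS = -7.96 V ≤ V_t, so take I_D = 0.0928 mA.
Then V_GS = 1.38 V and V_DS = V_DD − I_D(R_D+R_S) = 18 − 0.0928×3.57 = 17.7 V.
Saturation requires V_DS ≥ V_GS − V_t = 0.459 V; 17.7 ≥ 0.459 ✓.

I_D ≈ 0.093 mA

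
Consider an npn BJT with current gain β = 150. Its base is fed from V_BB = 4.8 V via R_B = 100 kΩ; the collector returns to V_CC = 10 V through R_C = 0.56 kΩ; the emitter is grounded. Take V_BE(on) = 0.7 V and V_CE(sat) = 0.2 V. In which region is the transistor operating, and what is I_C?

active; I_C ≈ 6.1 mA

Assume active. Base-emitter loop: I_B = (V_BB − V_BE)/R_B = (4.8 − 0.7)/100 = 0.041 mA.
I_C = β·I_B = 150×0.041 = 6.15 mA.
V_CE = V_CC − I_C·R_C = 10 − 6.15×0.56 = 6.56 V > V_CE(sat), so the active-region assumption holds.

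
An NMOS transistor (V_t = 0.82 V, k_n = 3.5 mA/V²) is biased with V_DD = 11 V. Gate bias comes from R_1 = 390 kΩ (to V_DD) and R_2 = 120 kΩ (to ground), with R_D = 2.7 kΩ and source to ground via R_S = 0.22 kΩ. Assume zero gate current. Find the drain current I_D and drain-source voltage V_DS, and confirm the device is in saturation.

V_G = V_DD·R_2/(R_1+R_2) = 11×120/510 = 2.59 V.
Assume saturation: I_D = (k_n/2)(V_GS − V_t)² with V_GS = V_G − I_D·R_S = 2.59 − 0.22·I_D.
Substituting gives 0.0847·I_D² − 2.36·I_D + 5.47 = 0, with roots I_D = 2.55 or 25.3 mA.
The root I_D = 25.3 mA gives V_GS = -2.98 V ≤ V_t, so take I_D = 2.55 mA.
Then V_GS = 2.03 V and V_DS = V_DD − I_D(R_D+R_S) = 11 − 2.55×2.92 = 3.55 V.
Saturation requires V_DS ≥ V_GS − V_t = 1.21 V; 3.55 ≥ 1.21 ✓.

I_D ≈ 2.6 mA, V_DS ≈ 3.6 V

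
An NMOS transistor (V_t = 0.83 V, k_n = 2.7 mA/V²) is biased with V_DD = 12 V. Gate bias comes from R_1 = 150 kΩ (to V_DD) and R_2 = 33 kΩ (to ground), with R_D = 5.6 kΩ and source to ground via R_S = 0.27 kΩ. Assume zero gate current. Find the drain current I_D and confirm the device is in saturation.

V_G = V_DD·R_2/(R_1+R_2) = 12×33/183 = 2.16 V.
Assume saturation: I_D = (k_n/2)(V_GS − V_t)² with V_GS = V_G − I_D·R_S = 2.16 − 0.27·I_D.
Substituting gives 0.0984·I_D² − 1.97·I_D + 2.4 = 0, with roots I_D = 1.3 or 18.7 mA.
The root I_D = 18.7 mA gives V_GS = -2.9 V ≤ V_t, so take I_D = 1.3 mA.
Then V_GS = 1.81 V and V_DS = V_DD − I_D(R_D+R_S) = 12 − 1.3×5.87 = 4.35 V.
Saturation requires V_DS ≥ V_GS − V_t = 0.982 V; 4.35 ≥ 0.982 ✓.

I_D ≈ 1.3 mA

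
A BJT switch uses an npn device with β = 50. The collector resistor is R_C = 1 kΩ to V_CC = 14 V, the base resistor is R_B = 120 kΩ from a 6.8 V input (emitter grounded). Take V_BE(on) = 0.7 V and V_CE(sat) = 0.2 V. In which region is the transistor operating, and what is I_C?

active; I_C ≈ 2.5 mA

Assume active. Base-emitter loop: I_B = (V_BB − V_BE)/R_B = (6.8 − 0.7)/120 = 0.0508 mA.
I_C = β·I_B = 50×0.0508 = 2.54 mA.
V_CE = V_CC − I_C·R_C = 14 − 2.54×1 = 11.5 V > V_CE(sat), so the active-region assumption holds.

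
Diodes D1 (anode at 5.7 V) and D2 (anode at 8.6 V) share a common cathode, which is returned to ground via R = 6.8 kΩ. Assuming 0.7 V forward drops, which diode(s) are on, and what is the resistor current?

Only D2 conducts; I_R ≈ 1.2 mA

Assume both conduct. Then node N would need to be at both 5.7−0.7 = 5 V and 8.6−0.7 = 7.9 V, which is impossible.
Assume only D2 conducts: V_N = 8.6 − 0.7 = 7.9 V, so I_R = 7.9/6.8 = 1.16 mA.
Check D1: its anode-to-cathode voltage is 5.7 − 7.9 = -2.2 V < 0.7 V, so it is off. The assumption is consistent.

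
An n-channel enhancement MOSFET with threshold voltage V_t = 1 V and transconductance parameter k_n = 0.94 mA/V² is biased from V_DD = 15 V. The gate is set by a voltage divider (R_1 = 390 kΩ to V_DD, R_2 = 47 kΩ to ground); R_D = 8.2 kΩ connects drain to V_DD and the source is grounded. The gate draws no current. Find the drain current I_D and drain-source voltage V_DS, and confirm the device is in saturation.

I_D ≈ 0.18 mA, V_DS ≈ 14 V

V_G = V_DD·R_2/(R_1+R_2) = 15×47/437 = 1.61 V. With the source grounded, V_GS = V_G = 1.61 V.
Assume saturation: I_D = (k_n/2)(V_GS − V_t)² = (0.94/2)×(1.61 − 1)² = 0.47×0.613² = 0.177 mA.
V_DS = V_DD − I_D·R_D = 15 − 0.177×8.2 = 13.6 V.
Saturation requires V_DS ≥ V_GS − V_t = 0.613 V; 13.6 ≥ 0.613 ✓.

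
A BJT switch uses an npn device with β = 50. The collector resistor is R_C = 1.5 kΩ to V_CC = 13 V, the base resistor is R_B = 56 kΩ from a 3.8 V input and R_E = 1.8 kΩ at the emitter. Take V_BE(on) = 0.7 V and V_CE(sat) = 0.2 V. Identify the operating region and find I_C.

Assume active. Base-emitter loop: I_B = (V_BB − V_BE)/(R_B + (β+1)R_E) = (3.8 − 0.7)/(56 + 51×1.8) = 0.021 mA.
I_C = β·I_B = 50×0.021 = 1.05 mA.
V_CE = V_CC − I_C·R_C − I_E·R_E = 13 − 1.05×1.5 − 1.07×1.8 = 9.5 V > V_CE(sat), so the active-region assumption holds.

active; I_C ≈ 1 mA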